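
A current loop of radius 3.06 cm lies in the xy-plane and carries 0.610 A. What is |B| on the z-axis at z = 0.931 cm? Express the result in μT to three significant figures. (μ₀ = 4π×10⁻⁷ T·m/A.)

On the axis of a circular loop, B = μ₀IR² / [2(R²+z²)^(3/2)].
R² + z² = (0.0306)² + (0.00931)² = 0.001023 m², and (R²+z²)^(3/2) = 3.27×10⁻⁵ m³.
B = (4π×10⁻⁷ × 0.610 × 0.0009364) / (2 × 3.27×10⁻⁵) = 1.10×10⁻⁵ T.

B ≈ 11.0 μT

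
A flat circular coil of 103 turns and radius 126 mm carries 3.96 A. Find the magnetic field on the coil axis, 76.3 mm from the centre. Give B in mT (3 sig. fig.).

B ≈ 1.27 mT

For an N-turn flat coil, B = Nμ₀IR²/[2(R²+z²)^(3/2)] with R = 0.126 m, z = 0.0763 m.
B = 103 × 1.24×10⁻⁵ T = 1.27×10⁻³ T.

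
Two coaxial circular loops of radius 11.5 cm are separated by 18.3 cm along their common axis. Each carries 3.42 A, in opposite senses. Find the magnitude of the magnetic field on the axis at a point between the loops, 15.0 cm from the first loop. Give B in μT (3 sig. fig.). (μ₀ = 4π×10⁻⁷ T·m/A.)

B ≈ 12.4 μT

Each loop contributes B = μ₀IR²/[2(R²+z²)^(3/2)] on the axis, with z measured from that loop.
Loop 1 (z = 0.15 m): B₁ = 4.21×10⁻⁶ T. Loop 2 (z = 0.033 m): B₂ = 1.66×10⁻⁵ T.
The fields oppose: B = |B₁ − B₂| = 1.24×10⁻⁵ T.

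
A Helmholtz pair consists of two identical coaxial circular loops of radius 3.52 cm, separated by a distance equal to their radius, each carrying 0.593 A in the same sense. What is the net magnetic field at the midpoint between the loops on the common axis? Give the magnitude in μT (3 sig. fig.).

Each loop contributes B = μ₀IR²/[2(R²+z²)^(3/2)] on the axis, with z measured from that loop.
Loop 1 (z = 0.0176 m): B₁ = 7.57×10⁻⁶ T. Loop 2 (z = 0.0176 m): B₂ = 7.57×10⁻⁶ T.
The fields add: B = B₁ + B₂ = 1.51×10⁻⁵ T.

B ≈ 15.1 μT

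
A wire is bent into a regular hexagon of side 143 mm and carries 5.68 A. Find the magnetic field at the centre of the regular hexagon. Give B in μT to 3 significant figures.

Each side is a finite straight segment at perpendicular distance d = a/(2 tan(π/6)) = 0.1238 m from the centre, with end-angles ±π/6.
One side contributes B₁ = (μ₀I/4πd)·2 sin(π/6) = 4.59×10⁻⁶ T.
All 6 sides add in the same direction: B = 6 × 4.59×10⁻⁶ = 2.75×10⁻⁵ T.

B ≈ 27.5 μT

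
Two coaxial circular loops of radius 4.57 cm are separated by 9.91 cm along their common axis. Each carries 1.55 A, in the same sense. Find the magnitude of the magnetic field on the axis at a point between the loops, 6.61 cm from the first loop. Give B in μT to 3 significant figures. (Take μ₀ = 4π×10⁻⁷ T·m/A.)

Each loop contributes B = μ₀IR²/[2(R²+z²)^(3/2)] on the axis, with z measured from that loop.
Loop 1 (z = 0.0661 m): B₁ = 3.92×10⁻⁶ T. Loop 2 (z = 0.033 m): B₂ = 1.14×10⁻⁵ T.
The fields add: B = B₁ + B₂ = 1.53×10⁻⁵ T.

B ≈ 15.3 μT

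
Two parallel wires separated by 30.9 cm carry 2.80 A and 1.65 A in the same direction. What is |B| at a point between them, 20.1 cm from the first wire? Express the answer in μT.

B ≈ 0.269 μT

Each long wire gives B = μ₀I/(2πd). Distances are d₁ = 0.201 m and d₂ = 0.108 m.
B₁ = 2.79×10⁻⁶ T, B₂ = 3.06×10⁻⁶ T.
Between parallel currents the two contributions point in opposite directions, so they subtract. B = |B₁ − B₂| = |2.79×10⁻⁶ − 3.06×10⁻⁶| = 2.69×10⁻⁷ T.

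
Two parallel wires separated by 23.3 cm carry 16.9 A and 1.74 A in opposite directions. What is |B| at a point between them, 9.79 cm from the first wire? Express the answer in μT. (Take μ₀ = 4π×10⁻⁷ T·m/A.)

B ≈ 37.1 μT

Each long wire gives B = μ₀I/(2πd). Distances are d₁ = 0.0979 m and d₂ = 0.1351 m.
B₁ = 3.45×10⁻⁵ T, B₂ = 2.58×10⁻⁶ T.
Between antiparallel currents both contributions point the same way, so they add. B = B₁ + B₂ = 3.45×10⁻⁵ + 2.58×10⁻⁶ = 3.71×10⁻⁵ T.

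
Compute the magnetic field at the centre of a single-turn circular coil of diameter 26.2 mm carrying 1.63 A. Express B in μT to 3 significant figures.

At the centre of a circular loop the Biot–Savart law gives B = μ₀I/(2R) (so R = 0.0131 m).
B = (4π×10⁻⁷ × 1.63) / (2 × 0.0131) = 7.82×10⁻⁵ T.

B ≈ 78.2 μT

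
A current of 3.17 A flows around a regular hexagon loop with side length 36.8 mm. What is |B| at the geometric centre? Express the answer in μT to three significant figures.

Each side is a finite straight segment at perpendicular distance d = a/(2 tan(π/6)) = 0.03187 m from the centre, with end-angles ±π/6.
One side contributes B₁ = (μ₀I/4πd)·2 sin(π/6) = 9.95×10⁻⁶ T.
All 6 sides add in the same direction: B = 6 × 9.95×10⁻⁶ = 5.97×10⁻⁵ T.

B ≈ 59.7 μT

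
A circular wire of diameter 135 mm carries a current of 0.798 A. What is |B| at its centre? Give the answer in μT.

B ≈ 7.43 μT

At the centre of a circular loop the Biot–Savart law gives B = μ₀I/(2R) (so R = 0.0675 m).
B = (4π×10⁻⁷ × 0.798) / (2 × 0.0675) = 7.43×10⁻⁶ T.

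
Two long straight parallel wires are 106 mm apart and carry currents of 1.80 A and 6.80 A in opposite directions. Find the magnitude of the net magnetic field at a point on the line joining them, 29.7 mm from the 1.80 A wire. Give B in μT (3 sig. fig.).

Each long wire gives B = μ₀I/(2πd). Distances are d₁ = 0.0297 m and d₂ = 0.0763 m.
B₁ = 1.21×10⁻⁵ T, B₂ = 1.78×10⁻⁵ T.
Between antiparallel currents both contributions point the same way, so they add. B = B₁ + B₂ = 1.21×10⁻⁵ + 1.78×10⁻⁵ = 2.99×10⁻⁵ T.

B ≈ 29.9 μT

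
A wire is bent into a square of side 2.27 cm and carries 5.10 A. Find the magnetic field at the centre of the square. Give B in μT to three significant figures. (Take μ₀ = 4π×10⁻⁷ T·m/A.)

B ≈ 254 μT

Each side is a finite straight segment at perpendicular distance d = a/(2 tan(π/4)) = 0.01135 m from the centre, with end-angles ±π/4.
One side contributes B₁ = (μ₀I/4πd)·2 sin(π/4) = 6.35×10⁻⁵ T.
All 4 sides add in the same direction: B = 4 × 6.35×10⁻⁵ = 2.54×10⁻⁴ T.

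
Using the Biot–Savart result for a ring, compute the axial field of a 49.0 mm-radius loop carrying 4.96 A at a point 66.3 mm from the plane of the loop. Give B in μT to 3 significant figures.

B ≈ 13.4 μT

On the axis of a circular loop, B = μ₀IR² / [2(R²+z²)^(3/2)].
R² + z² = (0.049)² + (0.0663)² = 0.006797 m², and (R²+z²)^(3/2) = 5.60×10⁻⁴ m³.
B = (4π×10⁻⁷ × 4.96 × 0.002401) / (2 × 5.60×10⁻⁴) = 1.34×10⁻⁵ T.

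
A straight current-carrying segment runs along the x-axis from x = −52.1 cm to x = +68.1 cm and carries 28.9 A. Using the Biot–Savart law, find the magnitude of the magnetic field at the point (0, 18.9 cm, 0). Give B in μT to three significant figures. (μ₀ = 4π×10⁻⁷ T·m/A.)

For a finite straight segment, B = (μ₀I/4πd)(sinθ₁ + sinθ₂), where θ₁, θ₂ are the angles from the perpendicular to each end.
The perpendicular distance is d = 0.189 m; the end-offsets along the wire are a = 0.521 m and b = 0.681 m.
sinθ₁ = 0.521/√(0.521²+0.189²) = 0.9401; sinθ₂ = 0.681/√(0.681²+0.189²) = 0.9636.
B = (4π×10⁻⁷ × 28.9) / (4π × 0.189) × (0.9401 + 0.9636) = 2.91×10⁻⁵ T.

B ≈ 29.1 μT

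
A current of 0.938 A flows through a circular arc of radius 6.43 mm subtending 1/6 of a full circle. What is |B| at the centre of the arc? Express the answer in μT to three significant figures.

The Biot–Savart field of a circular arc at its centre is B = μ₀Iφ/(4πR), with φ = 1.047 rad.
B = (4π×10⁻⁷ × 0.938 × 1.047) / (4π × 0.00643) = 1.53×10⁻⁵ T.

B ≈ 15.3 μT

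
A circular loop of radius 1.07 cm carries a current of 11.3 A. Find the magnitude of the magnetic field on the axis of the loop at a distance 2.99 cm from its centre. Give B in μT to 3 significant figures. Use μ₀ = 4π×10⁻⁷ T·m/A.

B ≈ 25.4 μT

On the axis of a circular loop, B = μ₀IR² / [2(R²+z²)^(3/2)].
R² + z² = (0.0107)² + (0.0299)² = 0.001009 m², and (R²+z²)^(3/2) = 3.20×10⁻⁵ m³.
B = (4π×10⁻⁷ × 11.3 × 0.0001145) / (2 × 3.20×10⁻⁵) = 2.54×10⁻⁵ T.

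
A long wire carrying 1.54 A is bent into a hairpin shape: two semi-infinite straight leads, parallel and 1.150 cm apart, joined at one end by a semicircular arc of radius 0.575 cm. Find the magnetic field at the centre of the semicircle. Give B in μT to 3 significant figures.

B ≈ 138 μT

The semicircular arc contributes B_arc = μ₀I·π/(4πR) = μ₀I/(4R) = 8.41×10⁻⁵ T.
Each semi-infinite lead is at perpendicular distance R = 0.00575 m from the centre, with the perpendicular foot at its near end, so it contributes μ₀I/(4πR); both point the same way, together 5.36×10⁻⁵ T.
Arc and leads all point the same direction: B = 8.41×10⁻⁵ + 5.36×10⁻⁵ = 1.38×10⁻⁴ T.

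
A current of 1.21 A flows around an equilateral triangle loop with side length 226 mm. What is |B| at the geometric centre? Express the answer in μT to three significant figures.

Each side is a finite straight segment at perpendicular distance d = a/(2 tan(π/3)) = 0.06524 m from the centre, with end-angles ±π/3.
One side contributes B₁ = (μ₀I/4πd)·2 sin(π/3) = 3.21×10⁻⁶ T.
All 3 sides add in the same direction: B = 3 × 3.21×10⁻⁶ = 9.64×10⁻⁶ T.

B ≈ 9.64 μT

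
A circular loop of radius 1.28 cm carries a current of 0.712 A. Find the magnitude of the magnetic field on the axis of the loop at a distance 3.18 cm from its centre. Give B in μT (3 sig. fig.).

On the axis of a circular loop, B = μ₀IR² / [2(R²+z²)^(3/2)].
R² + z² = (0.0128)² + (0.0318)² = 0.001175 m², and (R²+z²)^(3/2) = 4.03×10⁻⁵ m³.
B = (4π×10⁻⁷ × 0.712 × 0.0001638) / (2 × 4.03×10⁻⁵) = 1.82×10⁻⁶ T.

B ≈ 1.82 μT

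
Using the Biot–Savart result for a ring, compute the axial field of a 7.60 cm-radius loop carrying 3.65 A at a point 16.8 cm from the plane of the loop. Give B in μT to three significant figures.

On the axis of a circular loop, B = μ₀IR² / [2(R²+z²)^(3/2)].
R² + z² = (0.076)² + (0.168)² = 0.034 m², and (R²+z²)^(3/2) = 6.27×10⁻³ m³.
B = (4π×10⁻⁷ × 3.65 × 0.005776) / (2 × 6.27×10⁻³) = 2.11×10⁻⁶ T.

B ≈ 2.11 μT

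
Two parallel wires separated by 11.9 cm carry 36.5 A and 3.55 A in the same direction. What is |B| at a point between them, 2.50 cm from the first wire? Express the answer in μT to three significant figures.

B ≈ 284 μT

Each long wire gives B = μ₀I/(2πd). Distances are d₁ = 0.025 m and d₂ = 0.094 m.
B₁ = 2.92×10⁻⁴ T, B₂ = 7.55×10⁻⁶ T.
Between parallel currents the two contributions point in opposite directions, so they subtract. B = |B₁ − B₂| = |2.92×10⁻⁴ − 7.55×10⁻⁶| = 2.84×10⁻⁴ T.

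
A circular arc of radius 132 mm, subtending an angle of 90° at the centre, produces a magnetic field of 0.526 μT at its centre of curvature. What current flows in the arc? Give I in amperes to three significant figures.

I ≈ 0.442 A

For a circular arc, B = μ₀Iφ/(4πR) with φ in radians; here φ = 1.571 rad.
So I = 4πRB/(μ₀φ) = 4π × 0.132 × 5.26×10⁻⁷ / (4π×10⁻⁷ × 1.571) = 0.442 A.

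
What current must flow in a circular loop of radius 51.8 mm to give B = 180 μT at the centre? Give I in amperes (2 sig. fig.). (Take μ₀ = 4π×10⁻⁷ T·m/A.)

At the centre of a circular loop B = μ₀I/(2R), so I = 2RB/μ₀.
With R = 0.0518 m, I = 2 × 0.0518 × 1.80×10⁻⁴ / (4π×10⁻⁷) = 14.8 A.

I ≈ 15 A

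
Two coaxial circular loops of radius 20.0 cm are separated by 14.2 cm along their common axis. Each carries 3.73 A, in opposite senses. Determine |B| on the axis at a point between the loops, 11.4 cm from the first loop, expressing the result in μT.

Each loop contributes B = μ₀IR²/[2(R²+z²)^(3/2)] on the axis, with z measured from that loop.
Loop 1 (z = 0.114 m): B₁ = 7.68×10⁻⁶ T. Loop 2 (z = 0.028 m): B₂ = 1.14×10⁻⁵ T.
The fields oppose: B = |B₁ − B₂| = 3.70×10⁻⁶ T.

B ≈ 3.70 μT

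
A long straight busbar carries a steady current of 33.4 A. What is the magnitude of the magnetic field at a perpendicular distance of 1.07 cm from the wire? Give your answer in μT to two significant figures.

For an infinitely long straight wire, B = μ₀I/(2πd).
B = (4π×10⁻⁷ × 33.4) / (2π × 0.0107) = 6.24×10⁻⁴ T.

B ≈ 620 μT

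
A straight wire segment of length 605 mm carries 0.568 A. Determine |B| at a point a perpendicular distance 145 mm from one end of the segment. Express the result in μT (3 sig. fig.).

B ≈ 0.381 μT

For a finite straight segment, B = (μ₀I/4πd)(sinθ₁ + sinθ₂), where θ₁, θ₂ are the angles from the perpendicular to each end.
The perpendicular foot is at one end, so the two end-offsets along the wire are 0 and L = 0.605 m.
sinθ₁ = 0/√(0²+0.145²) = 0.0000; sinθ₂ = 0.605/√(0.605²+0.145²) = 0.9725.
B = (4π×10⁻⁷ × 0.568) / (4π × 0.145) × (0.0000 + 0.9725) = 3.81×10⁻⁷ T.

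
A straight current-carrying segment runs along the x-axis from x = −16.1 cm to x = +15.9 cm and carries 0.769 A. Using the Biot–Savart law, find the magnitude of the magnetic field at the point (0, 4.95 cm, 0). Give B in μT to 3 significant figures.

For a finite straight segment, B = (μ₀I/4πd)(sinθ₁ + sinθ₂), where θ₁, θ₂ are the angles from the perpendicular to each end.
The perpendicular distance is d = 0.0495 m; the end-offsets along the wire are a = 0.161 m and b = 0.159 m.
sinθ₁ = 0.161/√(0.161²+0.0495²) = 0.9558; sinθ₂ = 0.159/√(0.159²+0.0495²) = 0.9548.
B = (4π×10⁻⁷ × 0.769) / (4π × 0.0495) × (0.9558 + 0.9548) = 2.97×10⁻⁶ T.

B ≈ 2.97 μT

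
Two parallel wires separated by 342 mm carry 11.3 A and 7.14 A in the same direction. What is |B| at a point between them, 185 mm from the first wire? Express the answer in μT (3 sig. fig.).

B ≈ 3.12 μT

Each long wire gives B = μ₀I/(2πd). Distances are d₁ = 0.185 m and d₂ = 0.157 m.
B₁ = 1.22×10⁻⁵ T, B₂ = 9.10×10⁻⁶ T.
Between parallel currents the two contributions point in opposite directions, so they subtract. B = |B₁ − B₂| = |1.22×10⁻⁵ − 9.10×10⁻⁶| = 3.12×10⁻⁶ T.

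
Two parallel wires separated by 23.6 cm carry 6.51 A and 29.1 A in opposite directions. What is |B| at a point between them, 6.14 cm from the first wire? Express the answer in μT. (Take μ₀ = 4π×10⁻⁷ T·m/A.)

B ≈ 54.5 μT

Each long wire gives B = μ₀I/(2πd). Distances are d₁ = 0.0614 m and d₂ = 0.1746 m.
B₁ = 2.12×10⁻⁵ T, B₂ = 3.33×10⁻⁵ T.
Between antiparallel currents both contributions point the same way, so they add. B = B₁ + B₂ = 2.12×10⁻⁵ + 3.33×10⁻⁵ = 5.45×10⁻⁵ T.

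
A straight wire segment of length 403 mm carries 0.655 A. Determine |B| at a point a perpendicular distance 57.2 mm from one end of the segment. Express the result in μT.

B ≈ 1.13 μT

For a finite straight segment, B = (μ₀I/4πd)(sinθ₁ + sinθ₂), where θ₁, θ₂ are the angles from the perpendicular to each end.
The perpendicular foot is at one end, so the two end-offsets along the wire are 0 and L = 0.403 m.
sinθ₁ = 0/√(0²+0.0572²) = 0.0000; sinθ₂ = 0.403/√(0.403²+0.0572²) = 0.9901.
B = (4π×10⁻⁷ × 0.655) / (4π × 0.0572) × (0.0000 + 0.9901) = 1.13×10⁻⁶ T.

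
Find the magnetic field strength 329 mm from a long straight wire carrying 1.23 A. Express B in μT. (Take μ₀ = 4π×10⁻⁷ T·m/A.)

For an infinitely long straight wire, B = μ₀I/(2πd).
B = (4π×10⁻⁷ × 1.23) / (2π × 0.329) = 7.48×10⁻⁷ T.

B ≈ 0.748 μT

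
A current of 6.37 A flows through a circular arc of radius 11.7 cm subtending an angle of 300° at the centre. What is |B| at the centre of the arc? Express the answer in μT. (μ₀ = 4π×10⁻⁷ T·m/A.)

B ≈ 28.5 μT

The Biot–Savart field of a circular arc at its centre is B = μ₀Iφ/(4πR), with φ = 5.236 rad.
B = (4π×10⁻⁷ × 6.37 × 5.236) / (4π × 0.117) = 2.85×10⁻⁵ T.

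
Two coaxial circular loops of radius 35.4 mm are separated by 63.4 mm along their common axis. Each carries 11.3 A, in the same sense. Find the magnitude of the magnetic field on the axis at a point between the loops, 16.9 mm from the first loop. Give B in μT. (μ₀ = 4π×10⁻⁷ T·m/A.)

Each loop contributes B = μ₀IR²/[2(R²+z²)^(3/2)] on the axis, with z measured from that loop.
Loop 1 (z = 0.0169 m): B₁ = 1.47×10⁻⁴ T. Loop 2 (z = 0.0465 m): B₂ = 4.46×10⁻⁵ T.
The fields add: B = B₁ + B₂ = 1.92×10⁻⁴ T.

B ≈ 192 μT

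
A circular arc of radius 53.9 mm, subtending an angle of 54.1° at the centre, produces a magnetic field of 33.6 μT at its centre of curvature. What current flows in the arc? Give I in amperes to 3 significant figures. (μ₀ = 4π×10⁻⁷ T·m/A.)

For a circular arc, B = μ₀Iφ/(4πR) with φ in radians; here φ = 0.9442 rad.
So I = 4πRB/(μ₀φ) = 4π × 0.0539 × 3.36×10⁻⁵ / (4π×10⁻⁷ × 0.9442) = 19.2 A.

I ≈ 19.2 A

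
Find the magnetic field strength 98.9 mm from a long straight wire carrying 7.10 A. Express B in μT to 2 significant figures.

For an infinitely long straight wire, B = μ₀I/(2πd).
B = (4π×10⁻⁷ × 7.10) / (2π × 0.0989) = 1.44×10⁻⁵ T.

B ≈ 14 μT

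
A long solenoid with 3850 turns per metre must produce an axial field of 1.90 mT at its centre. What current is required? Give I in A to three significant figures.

I ≈ 0.393 A

Inside a long solenoid B = μ₀nI with n = 3850 m⁻¹, so I = B/(μ₀n).
I = 1.90×10⁻³ / (4π×10⁻⁷ × 3850) = 0.393 A.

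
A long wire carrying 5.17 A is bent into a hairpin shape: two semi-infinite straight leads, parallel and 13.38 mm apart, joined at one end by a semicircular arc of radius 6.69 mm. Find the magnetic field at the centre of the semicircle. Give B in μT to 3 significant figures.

The semicircular arc contributes B_arc = μ₀I·π/(4πR) = μ₀I/(4R) = 2.43×10⁻⁴ T.
Each semi-infinite lead is at perpendicular distance R = 0.00669 m from the centre, with the perpendicular foot at its near end, so it contributes μ₀I/(4πR); both point the same way, together 1.55×10⁻⁴ T.
Arc and leads all point the same direction: B = 2.43×10⁻⁴ + 1.55×10⁻⁴ = 3.97×10⁻⁴ T.

B ≈ 397 μT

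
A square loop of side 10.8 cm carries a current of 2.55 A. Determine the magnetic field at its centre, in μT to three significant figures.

Each side is a finite straight segment at perpendicular distance d = a/(2 tan(π/4)) = 0.054 m from the centre, with end-angles ±π/4.
One side contributes B₁ = (μ₀I/4πd)·2 sin(π/4) = 6.68×10⁻⁶ T.
All 4 sides add in the same direction: B = 4 × 6.68×10⁻⁶ = 2.67×10⁻⁵ T.

B ≈ 26.7 μT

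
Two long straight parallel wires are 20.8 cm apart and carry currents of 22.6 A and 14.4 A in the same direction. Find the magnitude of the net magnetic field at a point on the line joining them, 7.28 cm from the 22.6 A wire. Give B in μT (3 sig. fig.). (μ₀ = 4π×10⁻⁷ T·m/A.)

B ≈ 40.8 μT

Each long wire gives B = μ₀I/(2πd). Distances are d₁ = 0.0728 m and d₂ = 0.1352 m.
B₁ = 6.21×10⁻⁵ T, B₂ = 2.13×10⁻⁵ T.
Between parallel currents the two contributions point in opposite directions, so they subtract. B = |B₁ − B₂| = |6.21×10⁻⁵ − 2.13×10⁻⁵| = 4.08×10⁻⁵ T.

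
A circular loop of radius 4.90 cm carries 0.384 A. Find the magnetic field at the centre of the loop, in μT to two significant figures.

B ≈ 4.9 μT

At the centre of a circular loop the Biot–Savart law gives B = μ₀I/(2R).
B = (4π×10⁻⁷ × 0.384) / (2 × 0.049) = 4.92×10⁻⁶ T.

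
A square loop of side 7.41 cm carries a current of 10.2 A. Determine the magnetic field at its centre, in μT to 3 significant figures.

Each side is a finite straight segment at perpendicular distance d = a/(2 tan(π/4)) = 0.03705 m from the centre, with end-angles ±π/4.
One side contributes B₁ = (μ₀I/4πd)·2 sin(π/4) = 3.89×10⁻⁵ T.
All 4 sides add in the same direction: B = 4 × 3.89×10⁻⁵ = 1.56×10⁻⁴ T.

B ≈ 156 μT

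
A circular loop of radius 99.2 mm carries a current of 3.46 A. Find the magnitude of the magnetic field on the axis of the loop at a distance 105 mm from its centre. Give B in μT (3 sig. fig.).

On the axis of a circular loop, B = μ₀IR² / [2(R²+z²)^(3/2)].
R² + z² = (0.0992)² + (0.105)² = 0.02087 m², and (R²+z²)^(3/2) = 3.01×10⁻³ m³.
B = (4π×10⁻⁷ × 3.46 × 0.009841) / (2 × 3.01×10⁻³) = 7.10×10⁻⁶ T.

B ≈ 7.10 μT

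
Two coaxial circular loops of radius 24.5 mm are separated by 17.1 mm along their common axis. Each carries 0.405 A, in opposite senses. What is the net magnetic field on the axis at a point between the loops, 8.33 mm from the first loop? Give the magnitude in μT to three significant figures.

B ≈ 0.147 μT

Each loop contributes B = μ₀IR²/[2(R²+z²)^(3/2)] on the axis, with z measured from that loop.
Loop 1 (z = 0.00833 m): B₁ = 8.81×10⁻⁶ T. Loop 2 (z = 0.00877 m): B₂ = 8.67×10⁻⁶ T.
The fields oppose: B = |B₁ − B₂| = 1.47×10⁻⁷ T.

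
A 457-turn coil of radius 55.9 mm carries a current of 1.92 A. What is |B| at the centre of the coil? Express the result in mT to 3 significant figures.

For an N-turn flat coil, B = Nμ₀I/(2R) with R = 0.0559 m.
B = 457 × 2.16×10⁻⁵ T = 9.86×10⁻³ T.

B ≈ 9.86 mT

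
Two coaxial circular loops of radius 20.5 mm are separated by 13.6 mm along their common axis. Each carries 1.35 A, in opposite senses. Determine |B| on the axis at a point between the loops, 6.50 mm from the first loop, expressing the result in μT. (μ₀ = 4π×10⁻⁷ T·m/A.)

B ≈ 0.928 μT

Each loop contributes B = μ₀IR²/[2(R²+z²)^(3/2)] on the axis, with z measured from that loop.
Loop 1 (z = 0.0065 m): B₁ = 3.58×10⁻⁵ T. Loop 2 (z = 0.0071 m): B₂ = 3.49×10⁻⁵ T.
The fields oppose: B = |B₁ − B₂| = 9.28×10⁻⁷ T.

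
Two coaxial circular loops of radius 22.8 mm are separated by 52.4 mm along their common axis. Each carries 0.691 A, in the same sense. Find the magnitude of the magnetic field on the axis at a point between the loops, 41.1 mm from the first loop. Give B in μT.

Each loop contributes B = μ₀IR²/[2(R²+z²)^(3/2)] on the axis, with z measured from that loop.
Loop 1 (z = 0.0411 m): B₁ = 2.17×10⁻⁶ T. Loop 2 (z = 0.0113 m): B₂ = 1.37×10⁻⁵ T.
The fields add: B = B₁ + B₂ = 1.59×10⁻⁵ T.

B ≈ 15.9 μT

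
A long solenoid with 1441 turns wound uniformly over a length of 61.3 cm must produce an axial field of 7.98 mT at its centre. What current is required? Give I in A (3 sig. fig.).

Inside a long solenoid B = μ₀nI with n = 2351 m⁻¹, so I = B/(μ₀n).
I = 7.98×10⁻³ / (4π×10⁻⁷ × 2351) = 2.70 A.

I ≈ 2.70 A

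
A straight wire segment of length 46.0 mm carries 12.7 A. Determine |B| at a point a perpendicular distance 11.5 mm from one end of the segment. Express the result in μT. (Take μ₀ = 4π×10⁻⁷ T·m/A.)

For a finite straight segment, B = (μ₀I/4πd)(sinθ₁ + sinθ₂), where θ₁, θ₂ are the angles from the perpendicular to each end.
The perpendicular foot is at one end, so the two end-offsets along the wire are 0 and L = 0.046 m.
sinθ₁ = 0/√(0²+0.0115²) = 0.0000; sinθ₂ = 0.046/√(0.046²+0.0115²) = 0.9701.
B = (4π×10⁻⁷ × 12.7) / (4π × 0.0115) × (0.0000 + 0.9701) = 1.07×10⁻⁴ T.

B ≈ 107 μT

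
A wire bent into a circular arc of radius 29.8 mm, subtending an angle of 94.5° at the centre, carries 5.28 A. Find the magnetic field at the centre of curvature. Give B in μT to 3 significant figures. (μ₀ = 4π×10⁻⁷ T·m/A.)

The Biot–Savart field of a circular arc at its centre is B = μ₀Iφ/(4πR), with φ = 1.649 rad.
B = (4π×10⁻⁷ × 5.28 × 1.649) / (4π × 0.0298) = 2.92×10⁻⁵ T.

B ≈ 29.2 μT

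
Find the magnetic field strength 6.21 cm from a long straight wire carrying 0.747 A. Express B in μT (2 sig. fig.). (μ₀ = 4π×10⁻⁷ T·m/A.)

For an infinitely long straight wire, B = μ₀I/(2πd).
B = (4π×10⁻⁷ × 0.747) / (2π × 0.0621) = 2.41×10⁻⁶ T.

B ≈ 2.4 μT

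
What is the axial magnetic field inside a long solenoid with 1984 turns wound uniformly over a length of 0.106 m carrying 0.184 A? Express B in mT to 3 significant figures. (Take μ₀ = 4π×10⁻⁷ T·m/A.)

B ≈ 4.33 mT

Inside a long solenoid, B = μ₀nI with n = 1.872×10⁴ turns/m.
B = 4π×10⁻⁷ × 1.872×10⁴ × 0.184 = 4.33×10⁻³ T.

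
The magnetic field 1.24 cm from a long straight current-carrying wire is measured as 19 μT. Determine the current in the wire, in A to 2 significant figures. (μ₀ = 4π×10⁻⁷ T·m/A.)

For a long straight wire B = μ₀I/(2πd), so I = 2πdB/μ₀.
I = 2π × 0.0124 × 1.90×10⁻⁵ / (4π×10⁻⁷) = 1.18 A.

I ≈ 1.2 A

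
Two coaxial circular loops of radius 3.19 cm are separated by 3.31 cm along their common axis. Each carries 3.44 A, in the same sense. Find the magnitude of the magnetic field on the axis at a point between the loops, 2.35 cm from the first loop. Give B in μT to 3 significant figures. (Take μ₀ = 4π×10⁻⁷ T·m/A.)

B ≈ 94.9 μT

Each loop contributes B = μ₀IR²/[2(R²+z²)^(3/2)] on the axis, with z measured from that loop.
Loop 1 (z = 0.0235 m): B₁ = 3.54×10⁻⁵ T. Loop 2 (z = 0.0096 m): B₂ = 5.95×10⁻⁵ T.
The fields add: B = B₁ + B₂ = 9.49×10⁻⁵ T.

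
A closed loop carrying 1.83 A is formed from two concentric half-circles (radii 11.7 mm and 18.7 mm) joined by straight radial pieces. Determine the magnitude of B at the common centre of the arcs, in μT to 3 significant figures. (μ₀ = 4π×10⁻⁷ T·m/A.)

The radial connectors point toward the centre, so dl × r̂ = 0 and they contribute nothing.
Each semicircle gives μ₀I/(4R): inner arc 4.91×10⁻⁵ T, outer arc 3.07×10⁻⁵ T.
The two arcs carry current in opposite angular senses, so their fields oppose: B = |4.91×10⁻⁵ − 3.07×10⁻⁵| = 1.84×10⁻⁵ T.

B ≈ 18.4 μT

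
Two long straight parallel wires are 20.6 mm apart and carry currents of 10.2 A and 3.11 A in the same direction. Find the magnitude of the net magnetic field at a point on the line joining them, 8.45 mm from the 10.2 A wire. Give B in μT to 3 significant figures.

Each long wire gives B = μ₀I/(2πd). Distances are d₁ = 0.00845 m and d₂ = 0.01215 m.
B₁ = 2.41×10⁻⁴ T, B₂ = 5.12×10⁻⁵ T.
Between parallel currents the two contributions point in opposite directions, so they subtract. B = |B₁ − B₂| = |2.41×10⁻⁴ − 5.12×10⁻⁵| = 1.90×10⁻⁴ T.

B ≈ 190 μT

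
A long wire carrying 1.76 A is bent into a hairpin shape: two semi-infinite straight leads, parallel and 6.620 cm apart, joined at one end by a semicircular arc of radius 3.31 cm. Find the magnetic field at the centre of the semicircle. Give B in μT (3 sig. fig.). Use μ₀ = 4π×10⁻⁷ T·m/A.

B ≈ 27.3 μT

The semicircular arc contributes B_arc = μ₀I·π/(4πR) = μ₀I/(4R) = 1.67×10⁻⁵ T.
Each semi-infinite lead is at perpendicular distance R = 0.0331 m from the centre, with the perpendicular foot at its near end, so it contributes μ₀I/(4πR); both point the same way, together 1.06×10⁻⁵ T.
Arc and leads all point the same direction: B = 1.67×10⁻⁵ + 1.06×10⁻⁵ = 2.73×10⁻⁵ T.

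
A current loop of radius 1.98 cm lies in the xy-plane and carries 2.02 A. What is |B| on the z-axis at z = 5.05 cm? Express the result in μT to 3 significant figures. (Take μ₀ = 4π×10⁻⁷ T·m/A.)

B ≈ 3.12 μT

On the axis of a circular loop, B = μ₀IR² / [2(R²+z²)^(3/2)].
R² + z² = (0.0198)² + (0.0505)² = 0.002942 m², and (R²+z²)^(3/2) = 1.60×10⁻⁴ m³.
B = (4π×10⁻⁷ × 2.02 × 0.000392) / (2 × 1.60×10⁻⁴) = 3.12×10⁻⁶ T.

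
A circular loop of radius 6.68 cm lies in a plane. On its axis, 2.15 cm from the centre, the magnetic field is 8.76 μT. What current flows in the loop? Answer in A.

On the axis of a loop, B = μ₀IR²/[2(R²+z²)^(3/2)], so I = 2B(R²+z²)^(3/2)/(μ₀R²).
R² + z² = 0.004462 + 0.0004622 = 0.004924 m²; raised to 3/2 gives 3.46×10⁻⁴ m³.
I = 2 × 8.76×10⁻⁶ × 3.46×10⁻⁴ / (1.26×10⁻⁶ × 0.004462) = 1.08 A.

I ≈ 1.08 A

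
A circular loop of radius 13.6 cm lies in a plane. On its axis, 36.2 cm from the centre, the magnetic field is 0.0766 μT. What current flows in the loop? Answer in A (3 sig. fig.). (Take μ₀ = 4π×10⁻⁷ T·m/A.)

On the axis of a loop, B = μ₀IR²/[2(R²+z²)^(3/2)], so I = 2B(R²+z²)^(3/2)/(μ₀R²).
R² + z² = 0.0185 + 0.131 = 0.1495 m²; raised to 3/2 gives 5.78×10⁻² m³.
I = 2 × 7.66×10⁻⁸ × 5.78×10⁻² / (1.26×10⁻⁶ × 0.0185) = 0.381 A.

I ≈ 0.381 A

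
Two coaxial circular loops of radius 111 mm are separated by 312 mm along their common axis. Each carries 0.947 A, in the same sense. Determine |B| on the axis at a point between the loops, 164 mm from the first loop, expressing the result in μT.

Each loop contributes B = μ₀IR²/[2(R²+z²)^(3/2)] on the axis, with z measured from that loop.
Loop 1 (z = 0.164 m): B₁ = 9.44×10⁻⁷ T. Loop 2 (z = 0.148 m): B₂ = 1.16×10⁻⁶ T.
The fields add: B = B₁ + B₂ = 2.10×10⁻⁶ T.

B ≈ 2.10 μT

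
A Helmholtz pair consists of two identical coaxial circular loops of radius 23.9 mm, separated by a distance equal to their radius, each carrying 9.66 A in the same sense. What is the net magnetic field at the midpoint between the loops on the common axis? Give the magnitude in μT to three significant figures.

Each loop contributes B = μ₀IR²/[2(R²+z²)^(3/2)] on the axis, with z measured from that loop.
Loop 1 (z = 0.01195 m): B₁ = 1.82×10⁻⁴ T. Loop 2 (z = 0.01195 m): B₂ = 1.82×10⁻⁴ T.
The fields add: B = B₁ + B₂ = 3.63×10⁻⁴ T.

B ≈ 363 μT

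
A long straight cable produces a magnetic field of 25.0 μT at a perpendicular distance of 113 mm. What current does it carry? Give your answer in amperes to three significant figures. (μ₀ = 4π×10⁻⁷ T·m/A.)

I ≈ 14.1 A

For a long straight wire B = μ₀I/(2πd), so I = 2πdB/μ₀.
I = 2π × 0.113 × 2.50×10⁻⁵ / (4π×10⁻⁷) = 14.1 A.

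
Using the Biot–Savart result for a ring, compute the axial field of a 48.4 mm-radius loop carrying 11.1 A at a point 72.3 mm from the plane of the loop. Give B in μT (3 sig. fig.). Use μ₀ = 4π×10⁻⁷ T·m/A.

B ≈ 24.8 μT

On the axis of a circular loop, B = μ₀IR² / [2(R²+z²)^(3/2)].
R² + z² = (0.0484)² + (0.0723)² = 0.00757 m², and (R²+z²)^(3/2) = 6.59×10⁻⁴ m³.
B = (4π×10⁻⁷ × 11.1 × 0.002343) / (2 × 6.59×10⁻⁴) = 2.48×10⁻⁵ T.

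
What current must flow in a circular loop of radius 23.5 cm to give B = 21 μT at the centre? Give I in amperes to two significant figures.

At the centre of a circular loop B = μ₀I/(2R), so I = 2RB/μ₀.
With R = 0.235 m, I = 2 × 0.235 × 2.10×10⁻⁵ / (4π×10⁻⁷) = 7.85 A.

I ≈ 7.9 A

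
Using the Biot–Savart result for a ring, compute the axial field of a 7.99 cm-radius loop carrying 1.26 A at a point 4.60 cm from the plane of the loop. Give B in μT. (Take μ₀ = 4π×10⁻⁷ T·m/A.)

B ≈ 6.45 μT

On the axis of a circular loop, B = μ₀IR² / [2(R²+z²)^(3/2)].
R² + z² = (0.0799)² + (0.046)² = 0.0085 m², and (R²+z²)^(3/2) = 7.84×10⁻⁴ m³.
B = (4π×10⁻⁷ × 1.26 × 0.006384) / (2 × 7.84×10⁻⁴) = 6.45×10⁻⁶ T.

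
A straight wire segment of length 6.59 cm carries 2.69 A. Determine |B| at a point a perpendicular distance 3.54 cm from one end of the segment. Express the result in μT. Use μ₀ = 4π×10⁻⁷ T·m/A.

For a finite straight segment, B = (μ₀I/4πd)(sinθ₁ + sinθ₂), where θ₁, θ₂ are the angles from the perpendicular to each end.
The perpendicular foot is at one end, so the two end-offsets along the wire are 0 and L = 0.0659 m.
sinθ₁ = 0/√(0²+0.0354²) = 0.0000; sinθ₂ = 0.0659/√(0.0659²+0.0354²) = 0.8809.
B = (4π×10⁻⁷ × 2.69) / (4π × 0.0354) × (0.0000 + 0.8809) = 6.69×10⁻⁶ T.

B ≈ 6.69 μT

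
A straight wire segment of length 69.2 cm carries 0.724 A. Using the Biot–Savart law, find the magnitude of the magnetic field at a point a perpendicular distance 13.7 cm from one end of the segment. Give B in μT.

For a finite straight segment, B = (μ₀I/4πd)(sinθ₁ + sinθ₂), where θ₁, θ₂ are the angles from the perpendicular to each end.
The perpendicular foot is at one end, so the two end-offsets along the wire are 0 and L = 0.692 m.
sinθ₁ = 0/√(0²+0.137²) = 0.0000; sinθ₂ = 0.692/√(0.692²+0.137²) = 0.9810.
B = (4π×10⁻⁷ × 0.724) / (4π × 0.137) × (0.0000 + 0.9810) = 5.18×10⁻⁷ T.

B ≈ 0.518 μT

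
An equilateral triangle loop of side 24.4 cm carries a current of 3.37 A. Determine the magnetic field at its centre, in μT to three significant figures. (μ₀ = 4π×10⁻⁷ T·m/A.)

B ≈ 24.9 μT

Each side is a finite straight segment at perpendicular distance d = a/(2 tan(π/3)) = 0.07044 m from the centre, with end-angles ±π/3.
One side contributes B₁ = (μ₀I/4πd)·2 sin(π/3) = 8.29×10⁻⁶ T.
All 3 sides add in the same direction: B = 3 × 8.29×10⁻⁶ = 2.49×10⁻⁵ T.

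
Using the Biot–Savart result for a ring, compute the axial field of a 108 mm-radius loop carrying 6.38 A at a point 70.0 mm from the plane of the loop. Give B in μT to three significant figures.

B ≈ 21.9 μT

On the axis of a circular loop, B = μ₀IR² / [2(R²+z²)^(3/2)].
R² + z² = (0.108)² + (0.07)² = 0.01656 m², and (R²+z²)^(3/2) = 2.13×10⁻³ m³.
B = (4π×10⁻⁷ × 6.38 × 0.01166) / (2 × 2.13×10⁻³) = 2.19×10⁻⁵ T.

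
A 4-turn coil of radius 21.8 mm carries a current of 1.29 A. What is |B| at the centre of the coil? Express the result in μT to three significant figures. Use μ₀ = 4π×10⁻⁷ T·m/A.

B ≈ 149 μT

For an N-turn flat coil, B = Nμ₀I/(2R) with R = 0.0218 m.
B = 4 × 3.72×10⁻⁵ T = 1.49×10⁻⁴ T.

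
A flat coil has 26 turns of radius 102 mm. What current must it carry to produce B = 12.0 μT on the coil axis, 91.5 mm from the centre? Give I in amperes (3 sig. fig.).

I ≈ 0.182 A

For an N-turn coil, B = Nμ₀IR²/[2(R²+z²)^(3/2)] with R = 0.102 m, z = 0.0915 m, so I = 2B(R²+z²)^(3/2)/(Nμ₀R²) = 2 × 1.20×10⁻⁵ × 2.57×10⁻³ / (26 × 4π×10⁻⁷ × 0.0104) = 0.182 A.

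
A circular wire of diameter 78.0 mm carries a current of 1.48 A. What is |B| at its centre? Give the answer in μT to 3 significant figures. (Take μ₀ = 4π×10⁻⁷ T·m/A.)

B ≈ 23.8 μT

At the centre of a circular loop the Biot–Savart law gives B = μ₀I/(2R) (so R = 0.039 m).
B = (4π×10⁻⁷ × 1.48) / (2 × 0.039) = 2.38×10⁻⁵ T.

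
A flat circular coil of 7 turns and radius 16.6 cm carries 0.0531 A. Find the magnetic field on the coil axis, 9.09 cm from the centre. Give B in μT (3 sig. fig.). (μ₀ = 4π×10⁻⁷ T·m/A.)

B ≈ 0.949 μT

For an N-turn flat coil, B = Nμ₀IR²/[2(R²+z²)^(3/2)] with R = 0.166 m, z = 0.0909 m.
B = 7 × 1.36×10⁻⁷ T = 9.49×10⁻⁷ T.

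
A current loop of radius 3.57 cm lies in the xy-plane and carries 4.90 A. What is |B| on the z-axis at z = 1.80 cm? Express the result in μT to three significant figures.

On the axis of a circular loop, B = μ₀IR² / [2(R²+z²)^(3/2)].
R² + z² = (0.0357)² + (0.018)² = 0.001598 m², and (R²+z²)^(3/2) = 6.39×10⁻⁵ m³.
B = (4π×10⁻⁷ × 4.90 × 0.001274) / (2 × 6.39×10⁻⁵) = 6.14×10⁻⁵ T.

B ≈ 61.4 μT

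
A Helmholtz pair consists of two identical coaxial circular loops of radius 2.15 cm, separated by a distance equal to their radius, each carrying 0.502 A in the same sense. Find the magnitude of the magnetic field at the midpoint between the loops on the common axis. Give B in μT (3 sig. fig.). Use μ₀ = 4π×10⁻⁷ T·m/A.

Each loop contributes B = μ₀IR²/[2(R²+z²)^(3/2)] on the axis, with z measured from that loop.
Loop 1 (z = 0.01075 m): B₁ = 1.05×10⁻⁵ T. Loop 2 (z = 0.01075 m): B₂ = 1.05×10⁻⁵ T.
The fields add: B = B₁ + B₂ = 2.10×10⁻⁵ T.

B ≈ 21.0 μT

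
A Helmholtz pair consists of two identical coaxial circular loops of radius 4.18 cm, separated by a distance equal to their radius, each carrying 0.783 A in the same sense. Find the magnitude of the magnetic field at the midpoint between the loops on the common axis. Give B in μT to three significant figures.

Each loop contributes B = μ₀IR²/[2(R²+z²)^(3/2)] on the axis, with z measured from that loop.
Loop 1 (z = 0.0209 m): B₁ = 8.42×10⁻⁶ T. Loop 2 (z = 0.0209 m): B₂ = 8.42×10⁻⁶ T.
The fields add: B = B₁ + B₂ = 1.68×10⁻⁵ T.

B ≈ 16.8 μT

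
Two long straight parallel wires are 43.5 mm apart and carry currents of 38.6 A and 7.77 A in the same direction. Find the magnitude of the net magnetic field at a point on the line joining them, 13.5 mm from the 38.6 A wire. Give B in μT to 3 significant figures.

Each long wire gives B = μ₀I/(2πd). Distances are d₁ = 0.0135 m and d₂ = 0.03 m.
B₁ = 5.72×10⁻⁴ T, B₂ = 5.18×10⁻⁵ T.
Between parallel currents the two contributions point in opposite directions, so they subtract. B = |B₁ − B₂| = |5.72×10⁻⁴ − 5.18×10⁻⁵| = 5.20×10⁻⁴ T.

B ≈ 520 μT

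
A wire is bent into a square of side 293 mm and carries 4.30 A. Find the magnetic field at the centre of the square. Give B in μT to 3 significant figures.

B ≈ 16.6 μT

Each side is a finite straight segment at perpendicular distance d = a/(2 tan(π/4)) = 0.1465 m from the centre, with end-angles ±π/4.
One side contributes B₁ = (μ₀I/4πd)·2 sin(π/4) = 4.15×10⁻⁶ T.
All 4 sides add in the same direction: B = 4 × 4.15×10⁻⁶ = 1.66×10⁻⁵ T.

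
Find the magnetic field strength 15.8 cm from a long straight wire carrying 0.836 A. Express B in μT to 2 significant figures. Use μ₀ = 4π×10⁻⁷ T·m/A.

B ≈ 1.1 μT

For an infinitely long straight wire, B = μ₀I/(2πd).
B = (4π×10⁻⁷ × 0.836) / (2π × 0.158) = 1.06×10⁻⁶ T.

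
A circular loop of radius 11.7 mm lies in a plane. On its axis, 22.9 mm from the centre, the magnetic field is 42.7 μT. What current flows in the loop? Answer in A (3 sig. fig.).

On the axis of a loop, B = μ₀IR²/[2(R²+z²)^(3/2)], so I = 2B(R²+z²)^(3/2)/(μ₀R²).
R² + z² = 0.0001369 + 0.0005244 = 0.0006613 m²; raised to 3/2 gives 1.70×10⁻⁵ m³.
I = 2 × 4.27×10⁻⁵ × 1.70×10⁻⁵ / (1.26×10⁻⁶ × 0.0001369) = 8.44 A.

I ≈ 8.44 A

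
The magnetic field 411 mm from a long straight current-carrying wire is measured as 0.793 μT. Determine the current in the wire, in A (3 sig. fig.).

I ≈ 1.63 A

For a long straight wire B = μ₀I/(2πd), so I = 2πdB/μ₀.
I = 2π × 0.411 × 7.93×10⁻⁷ / (4π×10⁻⁷) = 1.63 A.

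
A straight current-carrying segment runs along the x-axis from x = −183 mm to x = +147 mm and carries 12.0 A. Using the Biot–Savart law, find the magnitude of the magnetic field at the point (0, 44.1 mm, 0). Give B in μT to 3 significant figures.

B ≈ 52.5 μT

For a finite straight segment, B = (μ₀I/4πd)(sinθ₁ + sinθ₂), where θ₁, θ₂ are the angles from the perpendicular to each end.
The perpendicular distance is d = 0.0441 m; the end-offsets along the wire are a = 0.183 m and b = 0.147 m.
sinθ₁ = 0.183/√(0.183²+0.0441²) = 0.9722; sinθ₂ = 0.147/√(0.147²+0.0441²) = 0.9578.
B = (4π×10⁻⁷ × 12.0) / (4π × 0.0441) × (0.9722 + 0.9578) = 5.25×10⁻⁵ T.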